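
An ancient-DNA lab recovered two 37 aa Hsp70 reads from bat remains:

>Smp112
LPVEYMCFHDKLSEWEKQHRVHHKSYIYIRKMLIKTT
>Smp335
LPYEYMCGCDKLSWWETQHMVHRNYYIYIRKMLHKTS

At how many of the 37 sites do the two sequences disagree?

Mismatches occur at site 3 (V/Y), site 8 (F/G), site 9 (H/C), site 14 (E/W), site 17 (K/T), site 20 (R/M), site 23 (H/R), site 24 (K/N), site 25 (S/Y), site 34 (I/H), site 37 (T/S).
That gives 11 mismatches out of 37 aligned sites, so the Hamming distance is 11.

11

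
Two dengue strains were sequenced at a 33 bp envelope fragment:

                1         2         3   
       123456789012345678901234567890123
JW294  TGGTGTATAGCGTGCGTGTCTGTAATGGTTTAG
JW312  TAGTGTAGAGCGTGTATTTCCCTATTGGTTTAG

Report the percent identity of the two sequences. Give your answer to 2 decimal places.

75.76%

Mismatches occur at site 2 (G↔A), site 8 (T↔G), site 15 (C↔T), site 16 (G↔A), site 18 (G↔T), site 21 (T↔C), site 22 (G↔C), site 25 (A↔T).
25 of the 33 sites match, so the percent identity is 25/33 × 100 = 75.76%.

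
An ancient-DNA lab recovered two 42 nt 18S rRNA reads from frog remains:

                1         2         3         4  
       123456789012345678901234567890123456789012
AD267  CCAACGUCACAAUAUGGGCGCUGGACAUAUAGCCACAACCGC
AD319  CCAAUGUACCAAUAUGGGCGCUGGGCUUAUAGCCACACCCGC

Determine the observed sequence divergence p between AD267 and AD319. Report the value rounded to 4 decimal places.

The sequences differ at positions 5 (C/U), 8 (C/A), 9 (A/C), 25 (A/G), 27 (A/U), 38 (A/C).
There are 6 differences over 42 sites, so p = 6/42 = 0.1429.

0.1429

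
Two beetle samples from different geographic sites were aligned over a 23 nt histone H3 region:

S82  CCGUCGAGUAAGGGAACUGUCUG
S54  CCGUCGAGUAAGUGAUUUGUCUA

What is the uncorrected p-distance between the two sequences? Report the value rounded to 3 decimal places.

0.174

Mismatches occur at site 13 (G↔U), site 16 (A↔U), site 17 (C↔U), site 23 (G↔A).
There are 4 differences over 23 sites, so p = 4/23 = 0.174.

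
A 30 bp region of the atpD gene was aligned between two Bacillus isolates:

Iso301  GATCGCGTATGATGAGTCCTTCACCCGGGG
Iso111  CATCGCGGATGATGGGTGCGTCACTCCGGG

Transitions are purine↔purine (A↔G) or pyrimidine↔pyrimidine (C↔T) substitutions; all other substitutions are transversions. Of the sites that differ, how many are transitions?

Mismatches occur at site 1 (G→C, transversion), site 8 (T→G, transversion), site 15 (A→G, transition), site 18 (C→G, transversion), site 20 (T→G, transversion), site 25 (C→T, transition), site 27 (G→C, transversion).
Of the 7 differences, 2 transitions and 5 transversions, so the answer is 2.

2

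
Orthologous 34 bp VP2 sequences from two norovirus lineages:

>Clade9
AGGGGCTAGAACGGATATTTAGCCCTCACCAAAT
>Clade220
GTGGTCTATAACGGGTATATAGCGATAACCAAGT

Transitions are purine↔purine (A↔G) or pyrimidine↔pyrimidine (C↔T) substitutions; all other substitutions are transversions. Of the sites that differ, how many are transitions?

Differing sites — 1:A/G (Ti); 2:G/T (Tv); 5:G/T (Tv); 9:G/T (Tv); 15:A/G (Ti); 19:T/A (Tv); 24:C/G (Tv); 25:C/A (Tv); 27:C/A (Tv); 33:A/G (Ti).
Of the 10 differences, 3 transitions and 7 transversions, so the answer is 3.

3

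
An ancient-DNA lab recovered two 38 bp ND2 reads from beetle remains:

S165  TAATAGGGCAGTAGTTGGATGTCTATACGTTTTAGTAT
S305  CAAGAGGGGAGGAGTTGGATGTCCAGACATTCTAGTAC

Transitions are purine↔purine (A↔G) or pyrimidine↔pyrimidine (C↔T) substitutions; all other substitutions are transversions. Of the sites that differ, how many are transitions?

Differing sites — 1:T/C (Ti); 4:T/G (Tv); 9:C/G (Tv); 12:T/G (Tv); 24:T/C (Ti); 26:T/G (Tv); 29:G/A (Ti); 32:T/C (Ti); 38:T/C (Ti).
Of the 9 differences, 5 transitions and 4 transversions, so the answer is 5.

5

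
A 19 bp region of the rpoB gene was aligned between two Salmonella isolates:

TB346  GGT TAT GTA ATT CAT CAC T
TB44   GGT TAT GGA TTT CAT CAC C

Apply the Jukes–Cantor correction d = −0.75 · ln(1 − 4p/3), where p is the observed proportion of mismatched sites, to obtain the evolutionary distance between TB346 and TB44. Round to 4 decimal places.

Mismatches occur at site 8 (T↔G), site 10 (A↔T), site 19 (T↔C).
p = 3/19 = 0.157895.
d = −0.75 · ln(1 − (4/3)·0.157895) = −0.75 · ln(0.789473) = −0.75 · (-0.236390) = 0.1773.

0.1773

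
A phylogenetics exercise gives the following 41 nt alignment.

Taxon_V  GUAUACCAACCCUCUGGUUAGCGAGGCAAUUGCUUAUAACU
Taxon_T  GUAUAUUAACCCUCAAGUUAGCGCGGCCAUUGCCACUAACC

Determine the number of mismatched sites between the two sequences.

10

Differing sites — 6:C/U; 7:C/U; 15:U/A; 16:G/A; 24:A/C; 28:A/C; 34:U/C; 35:U/A; 36:A/C; 41:U/C.
That gives 10 mismatches out of 41 aligned sites, so the Hamming distance is 10.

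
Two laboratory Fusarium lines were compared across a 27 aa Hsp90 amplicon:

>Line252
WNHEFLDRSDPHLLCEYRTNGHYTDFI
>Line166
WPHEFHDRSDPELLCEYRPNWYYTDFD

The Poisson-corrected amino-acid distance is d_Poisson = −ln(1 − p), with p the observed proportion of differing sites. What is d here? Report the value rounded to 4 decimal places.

0.3001

The sequences differ at positions 2 (N/P), 6 (L/H), 12 (H/E), 19 (T/P), 21 (G/W), 22 (H/Y), 27 (I/D).
p = 7/27 = 0.259259.
d = −ln(1 − 0.259259) = −ln(0.740741) = 0.3001.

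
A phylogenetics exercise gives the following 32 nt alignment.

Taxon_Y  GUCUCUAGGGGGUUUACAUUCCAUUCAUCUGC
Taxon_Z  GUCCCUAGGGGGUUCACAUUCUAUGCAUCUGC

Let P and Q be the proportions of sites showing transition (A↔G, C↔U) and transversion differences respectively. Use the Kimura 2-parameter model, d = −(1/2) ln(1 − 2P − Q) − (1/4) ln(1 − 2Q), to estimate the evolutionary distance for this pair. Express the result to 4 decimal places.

0.1396

Mismatches occur at site 4 (U→C, transition), site 15 (U→C, transition), site 22 (C→U, transition), site 25 (U→G, transversion).
Of the 4 differences, 3 transitions and 1 transversion over 32 sites: P = 3/32 = 0.093750, Q = 1/32 = 0.031250.
d = −0.5·ln(0.781250) − 0.25·ln(0.937500) = −0.5·(-0.246860) − 0.25·(-0.064539) = 0.1396.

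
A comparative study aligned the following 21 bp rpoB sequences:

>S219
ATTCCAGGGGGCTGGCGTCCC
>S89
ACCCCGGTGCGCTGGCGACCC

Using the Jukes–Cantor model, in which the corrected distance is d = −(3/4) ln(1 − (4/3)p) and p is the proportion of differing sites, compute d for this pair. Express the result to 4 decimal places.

The sequences differ at positions 2 (T/C), 3 (T/C), 6 (A/G), 8 (G/T), 10 (G/C), 18 (T/A).
p = 6/21 = 0.285714.
d = −0.75 · ln(1 − (4/3)·0.285714) = −0.75 · ln(0.619048) = −0.75 · (-0.479572) = 0.3597.

0.3597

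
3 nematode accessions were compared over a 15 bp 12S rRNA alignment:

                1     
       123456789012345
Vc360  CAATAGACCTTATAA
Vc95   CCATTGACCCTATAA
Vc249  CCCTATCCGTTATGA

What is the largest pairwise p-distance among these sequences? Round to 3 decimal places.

0.467

Pairwise Hamming distances:
  Vc360 vs Vc95: 3
  Vc360 vs Vc249: 6
  Vc95 vs Vc249: 7
The largest is 7 mismatches, between Vc95 and Vc249; p = 7/15 = 0.467.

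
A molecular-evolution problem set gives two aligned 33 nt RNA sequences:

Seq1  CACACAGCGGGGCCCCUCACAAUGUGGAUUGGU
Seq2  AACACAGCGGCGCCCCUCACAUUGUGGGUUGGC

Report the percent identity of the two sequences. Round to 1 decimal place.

Mismatches occur at site 1 (C↔A), site 11 (G↔C), site 22 (A↔U), site 28 (A↔G), site 33 (U↔C).
28 of the 33 sites match, so the percent identity is 28/33 × 100 = 84.8%.

84.8%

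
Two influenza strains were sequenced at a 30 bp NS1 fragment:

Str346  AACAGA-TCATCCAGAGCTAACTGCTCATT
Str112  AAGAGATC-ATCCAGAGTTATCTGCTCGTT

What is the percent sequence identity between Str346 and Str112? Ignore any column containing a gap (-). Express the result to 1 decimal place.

Excluding the 2 gap columns leaves 28 comparable sites.
The sequences differ at positions 3 (C/G), 8 (T/C), 18 (C/T), 21 (A/T), 28 (A/G).
23 of the 28 comparable sites match, so the percent identity is 23/28 × 100 = 82.1%.

82.1%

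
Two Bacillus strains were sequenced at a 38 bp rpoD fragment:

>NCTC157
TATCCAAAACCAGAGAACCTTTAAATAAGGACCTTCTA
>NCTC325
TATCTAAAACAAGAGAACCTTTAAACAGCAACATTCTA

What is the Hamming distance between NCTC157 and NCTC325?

The sequences differ at positions 5 (C/T), 11 (C/A), 26 (T/C), 28 (A/G), 29 (G/C), 30 (G/A), 33 (C/A).
That gives 7 mismatches out of 38 aligned sites, so the Hamming distance is 7.

7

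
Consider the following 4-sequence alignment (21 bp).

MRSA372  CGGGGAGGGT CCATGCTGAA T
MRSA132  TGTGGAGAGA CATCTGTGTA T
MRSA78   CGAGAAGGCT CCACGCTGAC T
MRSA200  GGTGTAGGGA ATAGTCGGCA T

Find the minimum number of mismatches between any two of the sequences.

Pairwise Hamming distances:
  MRSA372 vs MRSA132: 10
  MRSA372 vs MRSA78: 5
  MRSA372 vs MRSA200: 10
  MRSA132 vs MRSA78: 12
  MRSA132 vs MRSA200: 10
  MRSA78 vs MRSA200: 12
The smallest is 5, between MRSA372 and MRSA78.

5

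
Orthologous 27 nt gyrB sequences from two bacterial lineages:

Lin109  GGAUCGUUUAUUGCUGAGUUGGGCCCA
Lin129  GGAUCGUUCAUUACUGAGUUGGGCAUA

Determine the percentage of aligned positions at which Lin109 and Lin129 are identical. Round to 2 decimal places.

85.19%

Differing sites — 9:U/C; 13:G/A; 25:C/A; 26:C/U.
23 of the 27 sites match, so the percent identity is 23/27 × 100 = 85.19%.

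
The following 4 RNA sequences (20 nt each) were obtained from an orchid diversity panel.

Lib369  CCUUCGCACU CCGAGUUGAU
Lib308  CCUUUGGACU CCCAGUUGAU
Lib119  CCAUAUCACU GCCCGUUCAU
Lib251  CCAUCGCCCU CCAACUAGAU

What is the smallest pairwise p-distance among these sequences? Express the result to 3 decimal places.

Pairwise Hamming distances:
  Lib369 vs Lib308: 3
  Lib369 vs Lib119: 7
  Lib369 vs Lib251: 5
  Lib308 vs Lib119: 7
  Lib308 vs Lib251: 7
  Lib119 vs Lib251: 9
The smallest is 3 mismatches, between Lib369 and Lib308; p = 3/20 = 0.150.

0.150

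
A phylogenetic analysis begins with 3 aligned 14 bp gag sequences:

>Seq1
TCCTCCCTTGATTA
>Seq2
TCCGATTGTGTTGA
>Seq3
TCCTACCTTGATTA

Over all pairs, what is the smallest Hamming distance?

1

Pairwise Hamming distances:
  Seq1 vs Seq2: 7
  Seq1 vs Seq3: 1
  Seq2 vs Seq3: 6
The smallest is 1, between Seq1 and Seq3.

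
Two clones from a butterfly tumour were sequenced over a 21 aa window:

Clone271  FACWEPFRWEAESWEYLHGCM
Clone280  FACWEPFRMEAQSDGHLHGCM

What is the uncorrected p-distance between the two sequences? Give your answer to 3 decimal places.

0.238

The sequences differ at positions 9 (W/M), 12 (E/Q), 14 (W/D), 15 (E/G), 16 (Y/H).
There are 5 differences over 21 sites, so p = 5/21 = 0.238.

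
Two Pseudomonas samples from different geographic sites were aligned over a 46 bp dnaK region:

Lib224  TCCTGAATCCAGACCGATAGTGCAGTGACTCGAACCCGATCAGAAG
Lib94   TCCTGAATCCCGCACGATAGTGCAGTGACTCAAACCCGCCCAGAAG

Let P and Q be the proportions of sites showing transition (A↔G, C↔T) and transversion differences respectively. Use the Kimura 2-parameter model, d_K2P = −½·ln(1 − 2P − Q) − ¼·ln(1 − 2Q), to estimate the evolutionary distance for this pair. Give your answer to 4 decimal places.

Mismatches occur at site 11 (A↔C, transversion), site 13 (A↔C, transversion), site 14 (C↔A, transversion), site 32 (G↔A, transition), site 39 (A↔C, transversion), site 40 (T↔C, transition).
Of the 6 differences, 2 transitions and 4 transversions over 46 sites: P = 2/46 = 0.043478, Q = 4/46 = 0.086957.
d = −0.5·ln(0.826087) − 0.25·ln(0.826086) = −0.5·(-0.191055) − 0.25·(-0.191056) = 0.1433.

0.1433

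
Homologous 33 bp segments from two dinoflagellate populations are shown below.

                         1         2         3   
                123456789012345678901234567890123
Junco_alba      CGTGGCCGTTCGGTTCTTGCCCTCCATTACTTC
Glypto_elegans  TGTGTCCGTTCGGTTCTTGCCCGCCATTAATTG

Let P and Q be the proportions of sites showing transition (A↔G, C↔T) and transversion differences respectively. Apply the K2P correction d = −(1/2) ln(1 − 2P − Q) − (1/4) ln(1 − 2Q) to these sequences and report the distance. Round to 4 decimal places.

0.1697

The sequences differ at positions 1 (C/T, transition), 5 (G/T, transversion), 23 (T/G, transversion), 30 (C/A, transversion), 33 (C/G, transversion).
Of the 5 differences, 1 transition and 4 transversions over 33 sites: P = 1/33 = 0.030303, Q = 4/33 = 0.121212.
d = −0.5·ln(0.818182) − 0.25·ln(0.757576) = −0.5·(-0.200670) − 0.25·(-0.277631) = 0.1697.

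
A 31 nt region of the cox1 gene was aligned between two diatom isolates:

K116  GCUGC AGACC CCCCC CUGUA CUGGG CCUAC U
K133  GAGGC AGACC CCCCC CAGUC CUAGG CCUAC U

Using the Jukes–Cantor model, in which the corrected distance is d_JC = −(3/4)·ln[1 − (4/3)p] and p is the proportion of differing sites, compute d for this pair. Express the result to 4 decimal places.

The sequences differ at positions 2 (C/A), 3 (U/G), 17 (U/A), 20 (A/C), 23 (G/A).
p = 5/31 = 0.161290.
d = −0.75 · ln(1 − (4/3)·0.161290) = −0.75 · ln(0.784947) = −0.75 · (-0.242139) = 0.1816.

0.1816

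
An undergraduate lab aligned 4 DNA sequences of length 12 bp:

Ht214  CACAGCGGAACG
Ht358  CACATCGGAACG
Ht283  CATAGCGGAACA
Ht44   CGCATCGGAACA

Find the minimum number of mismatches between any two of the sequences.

Pairwise Hamming distances:
  Ht214 vs Ht358: 1
  Ht214 vs Ht283: 2
  Ht214 vs Ht44: 3
  Ht358 vs Ht283: 3
  Ht358 vs Ht44: 2
  Ht283 vs Ht44: 3
The smallest is 1, between Ht214 and Ht358.

1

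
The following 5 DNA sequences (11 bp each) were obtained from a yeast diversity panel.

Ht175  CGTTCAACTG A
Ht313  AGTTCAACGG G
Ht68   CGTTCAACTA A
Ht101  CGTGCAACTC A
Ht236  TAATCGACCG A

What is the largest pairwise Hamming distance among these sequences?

7

Pairwise Hamming distances:
  Ht175 vs Ht313: 3
  Ht175 vs Ht68: 1
  Ht175 vs Ht101: 2
  Ht175 vs Ht236: 5
  Ht313 vs Ht68: 4
  Ht313 vs Ht101: 5
  Ht313 vs Ht236: 6
  Ht68 vs Ht101: 2
  Ht68 vs Ht236: 6
  Ht101 vs Ht236: 7
The largest is 7, between Ht101 and Ht236.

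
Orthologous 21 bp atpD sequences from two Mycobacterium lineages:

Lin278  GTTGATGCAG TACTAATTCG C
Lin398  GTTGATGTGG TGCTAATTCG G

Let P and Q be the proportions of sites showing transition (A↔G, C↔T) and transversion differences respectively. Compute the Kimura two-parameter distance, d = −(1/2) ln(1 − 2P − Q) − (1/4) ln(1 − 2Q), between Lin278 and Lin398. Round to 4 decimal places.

Mismatches occur at site 8 (C/T, transition), site 9 (A/G, transition), site 12 (A/G, transition), site 21 (C/G, transversion).
Of the 4 differences, 3 transitions and 1 transversion over 21 sites: P = 3/21 = 0.142857, Q = 1/21 = 0.047619.
d = −0.5·ln(0.666667) − 0.25·ln(0.904762) = −0.5·(-0.405465) − 0.25·(-0.100083) = 0.2278.

0.2278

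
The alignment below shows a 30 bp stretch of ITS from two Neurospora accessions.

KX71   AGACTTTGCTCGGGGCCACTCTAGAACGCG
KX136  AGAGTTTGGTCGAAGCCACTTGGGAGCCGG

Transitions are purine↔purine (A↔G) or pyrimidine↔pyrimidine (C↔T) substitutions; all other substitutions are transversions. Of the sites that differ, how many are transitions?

The sequences differ at positions 4 (C/G, transversion), 9 (C/G, transversion), 13 (G/A, transition), 14 (G/A, transition), 21 (C/T, transition), 22 (T/G, transversion), 23 (A/G, transition), 26 (A/G, transition), 28 (G/C, transversion), 29 (C/G, transversion).
Of the 10 differences, 5 transitions and 5 transversions, so the answer is 5.

5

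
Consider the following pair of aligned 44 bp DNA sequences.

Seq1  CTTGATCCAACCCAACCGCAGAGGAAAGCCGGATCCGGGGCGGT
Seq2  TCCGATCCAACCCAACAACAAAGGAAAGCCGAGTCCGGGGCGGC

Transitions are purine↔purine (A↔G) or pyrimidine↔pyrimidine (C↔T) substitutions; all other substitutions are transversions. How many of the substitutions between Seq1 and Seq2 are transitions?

The sequences differ at positions 1 (C/T, transition), 2 (T/C, transition), 3 (T/C, transition), 17 (C/A, transversion), 18 (G/A, transition), 21 (G/A, transition), 32 (G/A, transition), 33 (A/G, transition), 44 (T/C, transition).
Of the 9 differences, 8 transitions and 1 transversion, so the answer is 8.

8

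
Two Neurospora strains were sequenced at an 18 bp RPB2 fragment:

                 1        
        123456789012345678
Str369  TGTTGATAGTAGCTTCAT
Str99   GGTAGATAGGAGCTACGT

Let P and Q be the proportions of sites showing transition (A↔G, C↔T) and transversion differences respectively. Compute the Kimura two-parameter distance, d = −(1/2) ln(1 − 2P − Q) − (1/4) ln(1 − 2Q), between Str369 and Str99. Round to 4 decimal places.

0.3497

Differing sites — 1:T/G (Tv); 4:T/A (Tv); 10:T/G (Tv); 15:T/A (Tv); 17:A/G (Ti).
Of the 5 differences, 1 transition and 4 transversions over 18 sites: P = 1/18 = 0.055556, Q = 4/18 = 0.222222.
d = −0.5·ln(0.666666) − 0.25·ln(0.555556) = −0.5·(-0.405466) − 0.25·(-0.587786) = 0.3497.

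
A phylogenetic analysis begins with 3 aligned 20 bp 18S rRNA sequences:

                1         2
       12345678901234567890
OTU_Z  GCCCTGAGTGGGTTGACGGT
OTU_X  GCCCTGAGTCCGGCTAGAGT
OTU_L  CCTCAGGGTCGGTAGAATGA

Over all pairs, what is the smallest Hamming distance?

7

Pairwise Hamming distances:
  OTU_Z vs OTU_X: 7
  OTU_Z vs OTU_L: 9
  OTU_X vs OTU_L: 11
The smallest is 7, between OTU_Z and OTU_X.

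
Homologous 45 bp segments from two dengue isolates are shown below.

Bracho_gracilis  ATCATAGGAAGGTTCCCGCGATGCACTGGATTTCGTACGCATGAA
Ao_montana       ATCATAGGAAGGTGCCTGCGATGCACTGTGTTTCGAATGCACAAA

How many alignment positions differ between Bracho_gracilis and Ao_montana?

The sequences differ at positions 14 (T/G), 17 (C/T), 29 (G/T), 30 (A/G), 36 (T/A), 38 (C/T), 42 (T/C), 43 (G/A).
That gives 8 mismatches out of 45 aligned sites, so the Hamming distance is 8.

8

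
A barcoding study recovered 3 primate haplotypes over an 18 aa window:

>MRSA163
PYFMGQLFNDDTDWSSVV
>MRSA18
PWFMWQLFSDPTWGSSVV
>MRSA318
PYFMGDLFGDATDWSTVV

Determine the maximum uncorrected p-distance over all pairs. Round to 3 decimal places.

0.444

Pairwise Hamming distances:
  MRSA163 vs MRSA18: 6
  MRSA163 vs MRSA318: 4
  MRSA18 vs MRSA318: 8
The largest is 8 mismatches, between MRSA18 and MRSA318; p = 8/18 = 0.444.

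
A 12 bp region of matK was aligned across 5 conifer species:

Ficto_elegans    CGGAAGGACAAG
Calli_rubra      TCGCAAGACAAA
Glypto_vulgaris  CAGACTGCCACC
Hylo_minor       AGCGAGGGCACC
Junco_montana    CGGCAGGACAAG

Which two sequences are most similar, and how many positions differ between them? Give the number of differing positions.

1

Pairwise Hamming distances:
  Ficto_elegans vs Calli_rubra: 5
  Ficto_elegans vs Glypto_vulgaris: 6
  Ficto_elegans vs Hylo_minor: 6
  Ficto_elegans vs Junco_montana: 1
  Calli_rubra vs Glypto_vulgaris: 8
  Calli_rubra vs Hylo_minor: 8
  Calli_rubra vs Junco_montana: 4
  Glypto_vulgaris vs Hylo_minor: 7
  Glypto_vulgaris vs Junco_montana: 7
  Hylo_minor vs Junco_montana: 6
The smallest is 1, between Ficto_elegans and Junco_montana.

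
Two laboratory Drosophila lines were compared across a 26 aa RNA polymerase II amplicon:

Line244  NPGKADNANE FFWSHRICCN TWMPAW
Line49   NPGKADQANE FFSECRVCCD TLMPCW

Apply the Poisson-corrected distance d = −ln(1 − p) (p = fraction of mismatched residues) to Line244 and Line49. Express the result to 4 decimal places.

0.3677

The sequences differ at positions 7 (N/Q), 13 (W/S), 14 (S/E), 15 (H/C), 17 (I/V), 20 (N/D), 22 (W/L), 25 (A/C).
p = 8/26 = 0.307692.
d = −ln(1 − 0.307692) = −ln(0.692308) = 0.3677.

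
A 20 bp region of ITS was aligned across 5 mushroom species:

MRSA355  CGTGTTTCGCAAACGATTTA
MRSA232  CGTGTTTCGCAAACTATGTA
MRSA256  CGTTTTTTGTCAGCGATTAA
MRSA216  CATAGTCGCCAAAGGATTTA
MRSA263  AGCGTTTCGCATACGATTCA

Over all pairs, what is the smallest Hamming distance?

Pairwise Hamming distances:
  MRSA355 vs MRSA232: 2
  MRSA355 vs MRSA256: 6
  MRSA355 vs MRSA216: 7
  MRSA355 vs MRSA263: 4
  MRSA232 vs MRSA256: 8
  MRSA232 vs MRSA216: 9
  MRSA232 vs MRSA263: 6
  MRSA256 vs MRSA216: 11
  MRSA256 vs MRSA263: 9
  MRSA216 vs MRSA263: 11
The smallest is 2, between MRSA355 and MRSA232.

2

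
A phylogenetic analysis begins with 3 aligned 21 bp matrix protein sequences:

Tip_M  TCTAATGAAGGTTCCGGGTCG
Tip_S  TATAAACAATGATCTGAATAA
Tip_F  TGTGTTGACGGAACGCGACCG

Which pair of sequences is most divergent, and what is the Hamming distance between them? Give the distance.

14

Pairwise Hamming distances:
  Tip_M vs Tip_S: 10
  Tip_M vs Tip_F: 10
  Tip_S vs Tip_F: 14
The largest is 14, between Tip_S and Tip_F.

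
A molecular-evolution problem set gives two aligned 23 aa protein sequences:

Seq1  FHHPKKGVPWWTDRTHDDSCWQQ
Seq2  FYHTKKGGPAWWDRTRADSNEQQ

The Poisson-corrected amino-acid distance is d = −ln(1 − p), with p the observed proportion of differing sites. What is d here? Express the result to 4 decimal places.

0.4964

Differing sites — 2:H/Y; 4:P/T; 8:V/G; 10:W/A; 12:T/W; 16:H/R; 17:D/A; 20:C/N; 21:W/E.
p = 9/23 = 0.391304.
d = −ln(1 − 0.391304) = −ln(0.608696) = 0.4964.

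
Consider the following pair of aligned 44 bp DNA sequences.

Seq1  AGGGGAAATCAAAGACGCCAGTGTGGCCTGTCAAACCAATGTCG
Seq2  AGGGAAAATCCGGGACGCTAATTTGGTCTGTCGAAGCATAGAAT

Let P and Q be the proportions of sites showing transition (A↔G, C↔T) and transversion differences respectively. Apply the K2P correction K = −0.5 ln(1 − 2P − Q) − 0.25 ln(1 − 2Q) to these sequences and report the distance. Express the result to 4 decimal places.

0.4596

The sequences differ at positions 5 (G/A, transition), 11 (A/C, transversion), 12 (A/G, transition), 13 (A/G, transition), 19 (C/T, transition), 21 (G/A, transition), 23 (G/T, transversion), 27 (C/T, transition), 33 (A/G, transition), 36 (C/G, transversion), 39 (A/T, transversion), 40 (T/A, transversion), 42 (T/A, transversion), 43 (C/A, transversion), 44 (G/T, transversion).
Of the 15 differences, 7 transitions and 8 transversions over 44 sites: P = 7/44 = 0.159091, Q = 8/44 = 0.181818.
d = −0.5·ln(0.500000) − 0.25·ln(0.636364) = −0.5·(-0.693147) − 0.25·(-0.451985) = 0.4596.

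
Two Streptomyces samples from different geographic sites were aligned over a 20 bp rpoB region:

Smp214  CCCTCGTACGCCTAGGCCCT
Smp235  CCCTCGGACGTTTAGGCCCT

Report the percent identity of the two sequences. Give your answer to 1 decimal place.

85.0%

Differing sites — 7:T/G; 11:C/T; 12:C/T.
17 of the 20 sites match, so the percent identity is 17/20 × 100 = 85.0%.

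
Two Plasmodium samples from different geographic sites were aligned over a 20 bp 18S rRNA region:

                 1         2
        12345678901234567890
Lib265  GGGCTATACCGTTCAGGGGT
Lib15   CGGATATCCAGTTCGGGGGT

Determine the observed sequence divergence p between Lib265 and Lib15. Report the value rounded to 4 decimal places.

0.2500

Mismatches occur at site 1 (G→C), site 4 (C→A), site 8 (A→C), site 10 (C→A), site 15 (A→G).
There are 5 differences over 20 sites, so p = 5/20 = 0.2500.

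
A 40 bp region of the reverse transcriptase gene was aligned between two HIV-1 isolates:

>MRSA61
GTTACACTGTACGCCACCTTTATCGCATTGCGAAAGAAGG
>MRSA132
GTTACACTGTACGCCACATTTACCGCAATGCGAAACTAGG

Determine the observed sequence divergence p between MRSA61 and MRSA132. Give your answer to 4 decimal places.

0.1250

Differing sites — 18:C/A; 23:T/C; 28:T/A; 36:G/C; 37:A/T.
There are 5 differences over 40 sites, so p = 5/40 = 0.1250.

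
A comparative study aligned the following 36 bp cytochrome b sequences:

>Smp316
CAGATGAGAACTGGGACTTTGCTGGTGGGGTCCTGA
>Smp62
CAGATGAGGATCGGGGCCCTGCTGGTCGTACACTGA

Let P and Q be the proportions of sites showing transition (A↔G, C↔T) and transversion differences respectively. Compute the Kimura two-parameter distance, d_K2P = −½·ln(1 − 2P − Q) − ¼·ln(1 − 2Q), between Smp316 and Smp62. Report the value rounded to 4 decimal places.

0.4207

Mismatches occur at site 9 (A/G, transition), site 11 (C/T, transition), site 12 (T/C, transition), site 16 (A/G, transition), site 18 (T/C, transition), site 19 (T/C, transition), site 27 (G/C, transversion), site 29 (G/T, transversion), site 30 (G/A, transition), site 31 (T/C, transition), site 32 (C/A, transversion).
Of the 11 differences, 8 transitions and 3 transversions over 36 sites: P = 8/36 = 0.222222, Q = 3/36 = 0.083333.
d = −0.5·ln(0.472223) − 0.25·ln(0.833334) = −0.5·(-0.750304) − 0.25·(-0.182321) = 0.4207.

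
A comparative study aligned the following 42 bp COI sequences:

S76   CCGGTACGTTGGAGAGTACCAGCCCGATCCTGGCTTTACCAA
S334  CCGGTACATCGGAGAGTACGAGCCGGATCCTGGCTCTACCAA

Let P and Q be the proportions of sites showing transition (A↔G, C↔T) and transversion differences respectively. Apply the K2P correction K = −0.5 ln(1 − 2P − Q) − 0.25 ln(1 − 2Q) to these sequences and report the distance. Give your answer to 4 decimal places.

Differing sites — 8:G/A (Ti); 10:T/C (Ti); 20:C/G (Tv); 25:C/G (Tv); 36:T/C (Ti).
Of the 5 differences, 3 transitions and 2 transversions over 42 sites: P = 3/42 = 0.071429, Q = 2/42 = 0.047619.
d = −0.5·ln(0.809523) − 0.25·ln(0.904762) = −0.5·(-0.211310) − 0.25·(-0.100083) = 0.1307.

0.1307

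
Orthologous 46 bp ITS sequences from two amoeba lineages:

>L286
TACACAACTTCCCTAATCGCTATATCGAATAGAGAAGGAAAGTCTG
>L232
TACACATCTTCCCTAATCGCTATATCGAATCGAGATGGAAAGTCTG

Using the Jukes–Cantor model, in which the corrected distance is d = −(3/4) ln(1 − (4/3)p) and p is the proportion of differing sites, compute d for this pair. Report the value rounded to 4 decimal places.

0.0682

Differing sites — 7:A/T; 31:A/C; 36:A/T.
p = 3/46 = 0.065217.
d = −0.75 · ln(1 − (4/3)·0.065217) = −0.75 · ln(0.913044) = −0.75 · (-0.090971) = 0.0682.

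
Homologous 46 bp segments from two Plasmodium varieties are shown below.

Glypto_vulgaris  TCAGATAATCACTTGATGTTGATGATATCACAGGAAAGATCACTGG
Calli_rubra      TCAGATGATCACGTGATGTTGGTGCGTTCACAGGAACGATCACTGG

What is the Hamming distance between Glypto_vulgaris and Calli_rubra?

Differing sites — 7:A/G; 13:T/G; 22:A/G; 25:A/C; 26:T/G; 27:A/T; 37:A/C.
That gives 7 mismatches out of 46 aligned sites, so the Hamming distance is 7.

7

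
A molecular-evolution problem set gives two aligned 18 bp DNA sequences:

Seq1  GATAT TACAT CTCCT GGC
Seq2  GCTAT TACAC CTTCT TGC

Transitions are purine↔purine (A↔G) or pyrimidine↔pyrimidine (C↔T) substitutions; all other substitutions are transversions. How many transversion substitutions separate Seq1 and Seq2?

2

The sequences differ at positions 2 (A/C, transversion), 10 (T/C, transition), 13 (C/T, transition), 16 (G/T, transversion).
Of the 4 differences, 2 transitions and 2 transversions, so the answer is 2.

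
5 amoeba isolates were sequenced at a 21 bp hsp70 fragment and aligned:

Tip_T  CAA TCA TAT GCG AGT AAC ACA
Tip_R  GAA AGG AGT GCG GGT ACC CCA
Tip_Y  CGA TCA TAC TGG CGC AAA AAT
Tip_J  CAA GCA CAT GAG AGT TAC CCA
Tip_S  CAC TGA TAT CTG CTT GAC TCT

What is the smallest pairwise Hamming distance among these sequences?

5

Pairwise Hamming distances:
  Tip_T vs Tip_R: 9
  Tip_T vs Tip_Y: 9
  Tip_T vs Tip_J: 5
  Tip_T vs Tip_S: 9
  Tip_R vs Tip_Y: 17
  Tip_R vs Tip_J: 10
  Tip_R vs Tip_S: 14
  Tip_Y vs Tip_J: 13
  Tip_Y vs Tip_S: 12
  Tip_J vs Tip_S: 11
The smallest is 5, between Tip_T and Tip_J.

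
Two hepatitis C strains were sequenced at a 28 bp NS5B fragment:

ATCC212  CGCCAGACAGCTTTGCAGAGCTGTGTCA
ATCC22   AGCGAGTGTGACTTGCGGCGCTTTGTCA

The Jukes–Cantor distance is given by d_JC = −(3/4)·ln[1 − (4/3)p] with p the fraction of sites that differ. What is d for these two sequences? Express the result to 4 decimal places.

Mismatches occur at site 1 (C↔A), site 4 (C↔G), site 7 (A↔T), site 8 (C↔G), site 9 (A↔T), site 11 (C↔A), site 12 (T↔C), site 17 (A↔G), site 19 (A↔C), site 23 (G↔T).
p = 10/28 = 0.357143.
d = −0.75 · ln(1 − (4/3)·0.357143) = −0.75 · ln(0.523809) = −0.75 · (-0.646628) = 0.4850.

0.4850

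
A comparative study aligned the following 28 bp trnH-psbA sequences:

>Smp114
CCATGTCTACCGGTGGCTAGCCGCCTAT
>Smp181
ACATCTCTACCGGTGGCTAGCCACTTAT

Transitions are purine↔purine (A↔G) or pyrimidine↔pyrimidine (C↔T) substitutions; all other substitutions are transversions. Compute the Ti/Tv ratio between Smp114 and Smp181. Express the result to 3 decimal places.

The sequences differ at positions 1 (C/A, transversion), 5 (G/C, transversion), 23 (G/A, transition), 25 (C/T, transition).
Of the 4 differences, 2 transitions and 2 transversions, so Ti/Tv = 2/2 = 1.000.

1.000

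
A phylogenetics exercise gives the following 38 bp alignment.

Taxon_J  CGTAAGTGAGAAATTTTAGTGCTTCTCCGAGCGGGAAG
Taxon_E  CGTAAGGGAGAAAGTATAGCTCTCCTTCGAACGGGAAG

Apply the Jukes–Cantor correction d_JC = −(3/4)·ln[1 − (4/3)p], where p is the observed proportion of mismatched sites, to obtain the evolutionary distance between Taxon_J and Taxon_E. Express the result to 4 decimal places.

Mismatches occur at site 7 (T↔G), site 14 (T↔G), site 16 (T↔A), site 20 (T↔C), site 21 (G↔T), site 24 (T↔C), site 27 (C↔T), site 31 (G↔A).
p = 8/38 = 0.210526.
d = −0.75 · ln(1 − (4/3)·0.210526) = −0.75 · ln(0.719299) = −0.75 · (-0.329478) = 0.2471.

0.2471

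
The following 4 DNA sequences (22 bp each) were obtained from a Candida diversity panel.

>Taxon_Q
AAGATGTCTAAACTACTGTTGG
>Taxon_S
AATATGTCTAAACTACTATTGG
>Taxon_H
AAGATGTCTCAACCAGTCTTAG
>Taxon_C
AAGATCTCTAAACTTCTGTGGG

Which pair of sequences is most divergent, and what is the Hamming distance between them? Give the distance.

Pairwise Hamming distances:
  Taxon_Q vs Taxon_S: 2
  Taxon_Q vs Taxon_H: 5
  Taxon_Q vs Taxon_C: 3
  Taxon_S vs Taxon_H: 6
  Taxon_S vs Taxon_C: 5
  Taxon_H vs Taxon_C: 8
The largest is 8, between Taxon_H and Taxon_C.

8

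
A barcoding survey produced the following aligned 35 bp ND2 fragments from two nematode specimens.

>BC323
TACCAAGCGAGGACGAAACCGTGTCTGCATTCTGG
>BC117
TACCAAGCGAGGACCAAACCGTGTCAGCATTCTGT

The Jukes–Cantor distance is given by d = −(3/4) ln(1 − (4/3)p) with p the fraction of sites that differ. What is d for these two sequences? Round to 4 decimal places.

Mismatches occur at site 15 (G↔C), site 26 (T↔A), site 35 (G↔T).
p = 3/35 = 0.085714.
d = −0.75 · ln(1 − (4/3)·0.085714) = −0.75 · ln(0.885715) = −0.75 · (-0.121360) = 0.0910.

0.0910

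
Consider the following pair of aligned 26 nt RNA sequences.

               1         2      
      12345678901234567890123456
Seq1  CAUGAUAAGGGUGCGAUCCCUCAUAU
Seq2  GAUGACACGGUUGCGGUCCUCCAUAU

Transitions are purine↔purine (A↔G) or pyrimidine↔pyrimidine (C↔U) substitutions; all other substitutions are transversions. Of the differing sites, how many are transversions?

3

Mismatches occur at site 1 (C↔G, transversion), site 6 (U↔C, transition), site 8 (A↔C, transversion), site 11 (G↔U, transversion), site 16 (A↔G, transition), site 20 (C↔U, transition), site 21 (U↔C, transition).
Of the 7 differences, 4 transitions and 3 transversions, so the answer is 3.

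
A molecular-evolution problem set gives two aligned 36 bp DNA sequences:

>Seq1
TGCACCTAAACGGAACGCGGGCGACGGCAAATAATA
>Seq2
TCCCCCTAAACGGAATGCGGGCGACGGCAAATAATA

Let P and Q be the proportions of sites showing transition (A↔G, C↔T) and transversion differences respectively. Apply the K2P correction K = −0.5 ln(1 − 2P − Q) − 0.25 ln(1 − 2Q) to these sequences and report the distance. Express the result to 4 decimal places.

The sequences differ at positions 2 (G/C, transversion), 4 (A/C, transversion), 16 (C/T, transition).
Of the 3 differences, 1 transition and 2 transversions over 36 sites: P = 1/36 = 0.027778, Q = 2/36 = 0.055556.
d = −0.5·ln(0.888888) − 0.25·ln(0.888888) = −0.5·(-0.117784) − 0.25·(-0.117784) = 0.0883.

0.0883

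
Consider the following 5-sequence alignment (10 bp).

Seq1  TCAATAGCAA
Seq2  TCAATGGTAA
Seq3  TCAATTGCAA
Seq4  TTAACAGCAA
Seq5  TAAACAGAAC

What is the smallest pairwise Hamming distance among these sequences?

1

Pairwise Hamming distances:
  Seq1 vs Seq2: 2
  Seq1 vs Seq3: 1
  Seq1 vs Seq4: 2
  Seq1 vs Seq5: 4
  Seq2 vs Seq3: 2
  Seq2 vs Seq4: 4
  Seq2 vs Seq5: 5
  Seq3 vs Seq4: 3
  Seq3 vs Seq5: 5
  Seq4 vs Seq5: 3
The smallest is 1, between Seq1 and Seq3.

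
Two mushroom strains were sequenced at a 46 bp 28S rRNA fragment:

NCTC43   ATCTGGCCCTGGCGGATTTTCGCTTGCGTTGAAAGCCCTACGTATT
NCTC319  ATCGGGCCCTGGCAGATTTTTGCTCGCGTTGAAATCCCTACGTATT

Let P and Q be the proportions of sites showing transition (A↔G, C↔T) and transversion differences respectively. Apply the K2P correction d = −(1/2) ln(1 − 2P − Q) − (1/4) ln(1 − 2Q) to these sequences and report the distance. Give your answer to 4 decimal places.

0.1183

Differing sites — 4:T/G (Tv); 14:G/A (Ti); 21:C/T (Ti); 25:T/C (Ti); 35:G/T (Tv).
Of the 5 differences, 3 transitions and 2 transversions over 46 sites: P = 3/46 = 0.065217, Q = 2/46 = 0.043478.
d = −0.5·ln(0.826088) − 0.25·ln(0.913044) = −0.5·(-0.191054) − 0.25·(-0.090971) = 0.1183.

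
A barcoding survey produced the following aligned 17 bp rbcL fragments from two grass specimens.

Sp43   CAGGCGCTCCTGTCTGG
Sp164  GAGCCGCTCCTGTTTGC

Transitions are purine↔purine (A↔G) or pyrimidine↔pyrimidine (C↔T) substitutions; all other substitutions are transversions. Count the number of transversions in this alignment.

3

The sequences differ at positions 1 (C/G, transversion), 4 (G/C, transversion), 14 (C/T, transition), 17 (G/C, transversion).
Of the 4 differences, 1 transition and 3 transversions, so the answer is 3.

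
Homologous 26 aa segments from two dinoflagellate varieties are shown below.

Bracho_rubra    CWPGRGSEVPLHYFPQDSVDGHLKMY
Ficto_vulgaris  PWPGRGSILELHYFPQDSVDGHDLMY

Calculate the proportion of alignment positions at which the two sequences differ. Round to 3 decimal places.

Mismatches occur at site 1 (C→P), site 8 (E→I), site 9 (V→L), site 10 (P→E), site 23 (L→D), site 24 (K→L).
There are 6 differences over 26 sites, so p = 6/26 = 0.231.

0.231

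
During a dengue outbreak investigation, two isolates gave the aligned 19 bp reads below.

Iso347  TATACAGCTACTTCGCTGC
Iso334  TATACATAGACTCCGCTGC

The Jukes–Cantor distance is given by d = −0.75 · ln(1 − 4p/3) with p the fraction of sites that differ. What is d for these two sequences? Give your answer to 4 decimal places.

0.2471

Mismatches occur at site 7 (G→T), site 8 (C→A), site 9 (T→G), site 13 (T→C).
p = 4/19 = 0.210526.
d = −0.75 · ln(1 − (4/3)·0.210526) = −0.75 · ln(0.719299) = −0.75 · (-0.329478) = 0.2471.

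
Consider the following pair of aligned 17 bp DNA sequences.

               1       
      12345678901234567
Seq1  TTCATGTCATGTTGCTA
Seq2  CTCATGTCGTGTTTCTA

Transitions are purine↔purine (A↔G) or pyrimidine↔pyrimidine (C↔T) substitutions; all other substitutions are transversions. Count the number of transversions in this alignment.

1

Differing sites — 1:T/C (Ti); 9:A/G (Ti); 14:G/T (Tv).
Of the 3 differences, 2 transitions and 1 transversion, so the answer is 1.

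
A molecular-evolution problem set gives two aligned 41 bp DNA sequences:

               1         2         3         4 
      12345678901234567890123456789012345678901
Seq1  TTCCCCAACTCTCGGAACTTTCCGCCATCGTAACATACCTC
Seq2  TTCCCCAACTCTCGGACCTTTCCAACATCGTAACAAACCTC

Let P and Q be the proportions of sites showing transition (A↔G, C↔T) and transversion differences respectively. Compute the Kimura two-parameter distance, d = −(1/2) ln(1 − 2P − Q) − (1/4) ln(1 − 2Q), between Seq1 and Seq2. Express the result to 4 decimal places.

The sequences differ at positions 17 (A/C, transversion), 24 (G/A, transition), 25 (C/A, transversion), 36 (T/A, transversion).
Of the 4 differences, 1 transition and 3 transversions over 41 sites: P = 1/41 = 0.024390, Q = 3/41 = 0.073171.
d = −0.5·ln(0.878049) − 0.25·ln(0.853658) = −0.5·(-0.130053) − 0.25·(-0.158225) = 0.1046.

0.1046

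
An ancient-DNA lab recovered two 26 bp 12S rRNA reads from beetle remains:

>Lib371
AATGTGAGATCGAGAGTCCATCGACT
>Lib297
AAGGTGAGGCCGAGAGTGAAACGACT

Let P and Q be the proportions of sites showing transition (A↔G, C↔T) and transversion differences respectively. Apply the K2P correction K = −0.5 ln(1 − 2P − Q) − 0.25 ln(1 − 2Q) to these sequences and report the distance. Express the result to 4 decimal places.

0.2758

Mismatches occur at site 3 (T/G, transversion), site 9 (A/G, transition), site 10 (T/C, transition), site 18 (C/G, transversion), site 19 (C/A, transversion), site 21 (T/A, transversion).
Of the 6 differences, 2 transitions and 4 transversions over 26 sites: P = 2/26 = 0.076923, Q = 4/26 = 0.153846.
d = −0.5·ln(0.692308) − 0.25·ln(0.692308) = −0.5·(-0.367724) − 0.25·(-0.367724) = 0.2758.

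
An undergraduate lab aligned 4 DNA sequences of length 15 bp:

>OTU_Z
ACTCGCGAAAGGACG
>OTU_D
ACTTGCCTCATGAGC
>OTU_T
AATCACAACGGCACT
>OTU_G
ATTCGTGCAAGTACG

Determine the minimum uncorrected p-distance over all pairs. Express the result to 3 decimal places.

Pairwise Hamming distances:
  OTU_Z vs OTU_D: 7
  OTU_Z vs OTU_T: 7
  OTU_Z vs OTU_G: 4
  OTU_D vs OTU_T: 10
  OTU_D vs OTU_G: 10
  OTU_T vs OTU_G: 9
The smallest is 4 mismatches, between OTU_Z and OTU_G; p = 4/15 = 0.267.

0.267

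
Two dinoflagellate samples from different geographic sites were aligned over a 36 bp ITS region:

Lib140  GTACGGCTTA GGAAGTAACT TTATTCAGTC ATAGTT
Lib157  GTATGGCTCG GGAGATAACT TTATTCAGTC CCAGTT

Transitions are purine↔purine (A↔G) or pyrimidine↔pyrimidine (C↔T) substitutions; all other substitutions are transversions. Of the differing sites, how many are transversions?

1

Differing sites — 4:C/T (Ti); 9:T/C (Ti); 10:A/G (Ti); 14:A/G (Ti); 15:G/A (Ti); 31:A/C (Tv); 32:T/C (Ti).
Of the 7 differences, 6 transitions and 1 transversion, so the answer is 1.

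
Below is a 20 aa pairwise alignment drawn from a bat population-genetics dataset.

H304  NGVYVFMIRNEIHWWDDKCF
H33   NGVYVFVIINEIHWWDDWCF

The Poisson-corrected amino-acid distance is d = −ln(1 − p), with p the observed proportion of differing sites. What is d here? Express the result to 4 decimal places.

0.1625

The sequences differ at positions 7 (M/V), 9 (R/I), 18 (K/W).
p = 3/20 = 0.150000.
d = −ln(1 − 0.150000) = −ln(0.850000) = 0.1625.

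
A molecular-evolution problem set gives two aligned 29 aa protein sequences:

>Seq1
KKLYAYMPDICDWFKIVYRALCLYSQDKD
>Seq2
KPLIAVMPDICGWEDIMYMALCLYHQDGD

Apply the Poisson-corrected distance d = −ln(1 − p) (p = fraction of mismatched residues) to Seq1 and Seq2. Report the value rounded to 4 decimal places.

0.4229

The sequences differ at positions 2 (K/P), 4 (Y/I), 6 (Y/V), 12 (D/G), 14 (F/E), 15 (K/D), 17 (V/M), 19 (R/M), 25 (S/H), 28 (K/G).
p = 10/29 = 0.344828.
d = −ln(1 − 0.344828) = −ln(0.655172) = 0.4229.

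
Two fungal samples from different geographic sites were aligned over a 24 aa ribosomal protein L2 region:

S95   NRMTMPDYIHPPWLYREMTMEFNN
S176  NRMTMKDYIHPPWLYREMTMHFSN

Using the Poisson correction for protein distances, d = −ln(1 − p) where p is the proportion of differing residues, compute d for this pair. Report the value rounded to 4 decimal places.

0.1335

The sequences differ at positions 6 (P/K), 21 (E/H), 23 (N/S).
p = 3/24 = 0.125000.
d = −ln(1 − 0.125000) = −ln(0.875000) = 0.1335.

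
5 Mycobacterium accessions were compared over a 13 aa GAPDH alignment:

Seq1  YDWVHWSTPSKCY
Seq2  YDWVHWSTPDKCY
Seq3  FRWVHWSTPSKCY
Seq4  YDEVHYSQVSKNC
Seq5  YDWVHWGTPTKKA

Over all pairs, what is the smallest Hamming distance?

Pairwise Hamming distances:
  Seq1 vs Seq2: 1
  Seq1 vs Seq3: 2
  Seq1 vs Seq4: 6
  Seq1 vs Seq5: 4
  Seq2 vs Seq3: 3
  Seq2 vs Seq4: 7
  Seq2 vs Seq5: 4
  Seq3 vs Seq4: 8
  Seq3 vs Seq5: 6
  Seq4 vs Seq5: 8
The smallest is 1, between Seq1 and Seq2.

1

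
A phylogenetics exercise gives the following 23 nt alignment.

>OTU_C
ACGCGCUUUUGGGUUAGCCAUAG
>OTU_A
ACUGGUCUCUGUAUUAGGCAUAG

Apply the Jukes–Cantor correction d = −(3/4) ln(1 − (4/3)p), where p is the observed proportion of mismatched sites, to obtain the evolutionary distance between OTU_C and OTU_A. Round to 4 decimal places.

0.4674

The sequences differ at positions 3 (G/U), 4 (C/G), 6 (C/U), 7 (U/C), 9 (U/C), 12 (G/U), 13 (G/A), 18 (C/G).
p = 8/23 = 0.347826.
d = −0.75 · ln(1 − (4/3)·0.347826) = −0.75 · ln(0.536232) = −0.75 · (-0.623188) = 0.4674.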